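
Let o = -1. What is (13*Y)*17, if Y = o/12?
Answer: -221/12 ≈ -18.417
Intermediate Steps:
Y = -1/12 ≈ -0.083333
(13*Y)*17 = (13*(-1/12))*17 = -13/12*17 = -221/12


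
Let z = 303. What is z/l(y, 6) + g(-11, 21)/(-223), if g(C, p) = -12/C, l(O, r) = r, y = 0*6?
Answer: 247729/4906 ≈ 50.495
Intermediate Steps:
y = 0
z/l(y, 6) + g(-11, 21)/(-223) = 303/6 - 12/(-11)/(-223) = 303*(⅙) - 12*(-1/11)*(-1/223) = 101/2 + (12/11)*(-1/223) = 101/2 - 12/2453 = 247729/4906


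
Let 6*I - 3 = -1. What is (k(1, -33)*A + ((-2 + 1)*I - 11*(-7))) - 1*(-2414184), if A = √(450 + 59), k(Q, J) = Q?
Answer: 7242782/3 + √509 ≈ 2.4143e+6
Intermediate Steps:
I = ⅓ (I = ½ + (⅙)*(-1) = ½ - ⅙ = ⅓ ≈ 0.33333)
A = √509 ≈ 22.561
(k(1, -33)*A + ((-2 + 1)*I - 11*(-7))) - 1*(-2414184) = (1*√509 + ((-2 + 1)*(⅓) - 11*(-7))) - 1*(-2414184) = (√509 + (-1*⅓ + 77)) + 2414184 = (√509 + (-⅓ + 77)) + 2414184 = (√509 + 230/3) + 2414184 = (230/3 + √509) + 2414184 = 7242782/3 + √509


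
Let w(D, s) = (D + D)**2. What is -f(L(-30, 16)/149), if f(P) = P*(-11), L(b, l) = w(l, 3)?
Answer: 11264/149 ≈ 75.597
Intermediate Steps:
w(D, s) = 4*D**2 (w(D, s) = (2*D)**2 = 4*D**2)
L(b, l) = 4*l**2
f(P) = -11*P
-f(L(-30, 16)/149) = -(-11)*(4*16**2)/149 = -(-11)*(4*256)*(1/149) = -(-11)*1024*(1/149) = -(-11)*1024/149 = -1*(-11264/149) = 11264/149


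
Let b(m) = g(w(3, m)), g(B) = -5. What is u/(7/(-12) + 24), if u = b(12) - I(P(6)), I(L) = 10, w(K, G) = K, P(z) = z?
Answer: -180/281 ≈ -0.64057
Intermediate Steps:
b(m) = -5
u = -15 (u = -5 - 1*10 = -5 - 10 = -15)
u/(7/(-12) + 24) = -15/(7/(-12) + 24) = -15/(7*(-1/12) + 24) = -15/(-7/12 + 24) = -15/281/12 = -15*12/281 = -180/281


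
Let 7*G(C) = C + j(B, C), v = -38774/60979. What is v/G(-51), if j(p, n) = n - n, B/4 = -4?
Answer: 271418/3109929 ≈ 0.087275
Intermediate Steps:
B = -16 (B = 4*(-4) = -16)
j(p, n) = 0
v = -38774/60979 (v = -38774*1/60979 = -38774/60979 ≈ -0.63586)
G(C) = C/7 (G(C) = (C + 0)/7 = C/7)
v/G(-51) = -38774/(60979*((1/7)*(-51))) = -38774/(60979*(-51/7)) = -38774/60979*(-7/51) = 271418/3109929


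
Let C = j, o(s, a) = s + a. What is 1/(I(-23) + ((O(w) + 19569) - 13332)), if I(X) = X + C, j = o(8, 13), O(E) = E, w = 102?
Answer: 1/6337 ≈ 0.00015780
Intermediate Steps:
o(s, a) = a + s
j = 21 (j = 13 + 8 = 21)
C = 21
I(X) = 21 + X (I(X) = X + 21 = 21 + X)
1/(I(-23) + ((O(w) + 19569) - 13332)) = 1/((21 - 23) + ((102 + 19569) - 13332)) = 1/(-2 + (19671 - 13332)) = 1/(-2 + 6339) = 1/6337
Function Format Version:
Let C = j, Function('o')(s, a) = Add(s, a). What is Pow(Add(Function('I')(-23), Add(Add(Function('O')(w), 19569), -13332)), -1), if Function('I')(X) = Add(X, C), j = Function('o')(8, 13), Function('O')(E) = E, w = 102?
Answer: Rational(1, 6337) ≈ 0.00015780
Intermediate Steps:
Function('o')(s, a) = Add(a, s)
j = 21 (j = Add(13, 8) = 21)
C = 21
Function('I')(X) = Add(21, X) (Function('I')(X) = Add(X, 21) = Add(21, X))
Pow(Add(Function('I')(-23), Add(Add(Function('O')(w), 19569), -13332)), -1) = Pow(Add(Add(21, -23), Add(Add(102, 19569), -13332)), -1) = Pow(Add(-2, Add(19671, -13332)), -1) = Pow(Add(-2, 6339), -1) = Pow(6337, -1) = Rational(1, 6337)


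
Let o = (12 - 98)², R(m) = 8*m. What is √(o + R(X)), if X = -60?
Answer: 2*√1729 ≈ 83.162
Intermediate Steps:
o = 7396 (o = (-86)² = 7396)
√(o + R(X)) = √(7396 + 8*(-60)) = √(7396 - 480) = √6916 = 2*√1729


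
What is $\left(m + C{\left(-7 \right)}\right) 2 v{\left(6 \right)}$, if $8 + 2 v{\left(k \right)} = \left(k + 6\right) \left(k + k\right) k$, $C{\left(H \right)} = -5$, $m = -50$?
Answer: $-47080$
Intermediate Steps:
$v{\left(k \right)} = -4 + k^{2} \left(6 + k\right)$ ($v{\left(k \right)} = -4 + \frac{\left(k + 6\right) \left(k + k\right) k}{2} = -4 + \frac{\left(6 + k\right) 2 k k}{2} = -4 + \frac{2 k \left(6 + k\right) k}{2} = -4 + \frac{2 k^{2} \left(6 + k\right)}{2} = -4 + k^{2} \left(6 + k\right)$)
$\left(m + C{\left(-7 \right)}\right) 2 v{\left(6 \right)} = \left(-50 - 5\right) 2 \left(-4 + 6^{3} + 6 \cdot 6^{2}\right) = - 55 \cdot 2 \left(-4 + 216 + 6 \cdot 36\right) = - 55 \cdot 2 \left(-4 + 216 + 216\right) = - 55 \cdot 2 \cdot 428 = \left(-55\right) 856 = -47080$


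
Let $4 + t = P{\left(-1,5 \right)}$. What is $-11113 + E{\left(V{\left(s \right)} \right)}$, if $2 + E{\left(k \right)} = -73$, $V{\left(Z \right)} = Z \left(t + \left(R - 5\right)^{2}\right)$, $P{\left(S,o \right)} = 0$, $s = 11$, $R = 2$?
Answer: $-11188$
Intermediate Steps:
$t = -4$ ($t = -4 + 0 = -4$)
$V{\left(Z \right)} = 5 Z$ ($V{\left(Z \right)} = Z \left(-4 + \left(2 - 5\right)^{2}\right) = Z \left(-4 + \left(-3\right)^{2}\right) = Z \left(-4 + 9\right) = Z 5 = 5 Z$)
$E{\left(k \right)} = -75$ ($E{\left(k \right)} = -2 - 73 = -75$)
$-11113 + E{\left(V{\left(s \right)} \right)} = -11113 - 75 = -11188$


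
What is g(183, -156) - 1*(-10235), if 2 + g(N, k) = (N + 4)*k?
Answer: -18939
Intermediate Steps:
g(N, k) = -2 + k*(4 + N) (g(N, k) = -2 + (N + 4)*k = -2 + (4 + N)*k = -2 + k*(4 + N))
g(183, -156) - 1*(-10235) = (-2 + 4*(-156) + 183*(-156)) - 1*(-10235) = (-2 - 624 - 28548) + 10235 = -29174 + 10235 = -18939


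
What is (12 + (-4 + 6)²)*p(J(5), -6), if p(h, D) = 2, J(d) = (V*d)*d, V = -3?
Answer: 32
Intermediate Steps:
J(d) = -3*d² (J(d) = (-3*d)*d = -3*d²)
(12 + (-4 + 6)²)*p(J(5), -6) = (12 + (-4 + 6)²)*2 = (12 + 2²)*2 = (12 + 4)*2 = 16*2 = 32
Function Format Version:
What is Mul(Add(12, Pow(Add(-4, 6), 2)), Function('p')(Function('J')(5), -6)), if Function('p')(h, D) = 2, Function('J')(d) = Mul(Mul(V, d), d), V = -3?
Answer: 32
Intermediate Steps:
Function('J')(d) = Mul(-3, Pow(d, 2)) (Function('J')(d) = Mul(Mul(-3, d), d) = Mul(-3, Pow(d, 2)))
Mul(Add(12, Pow(Add(-4, 6), 2)), Function('p')(Function('J')(5), -6)) = Mul(Add(12, Pow(Add(-4, 6), 2)), 2) = Mul(Add(12, Pow(2, 2)), 2) = Mul(Add(12, 4), 2) = Mul(16, 2) = 32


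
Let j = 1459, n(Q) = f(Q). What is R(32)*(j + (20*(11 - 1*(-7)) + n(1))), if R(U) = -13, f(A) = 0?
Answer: -23647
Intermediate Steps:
n(Q) = 0
R(32)*(j + (20*(11 - 1*(-7)) + n(1))) = -13*(1459 + (20*(11 - 1*(-7)) + 0)) = -13*(1459 + (20*(11 + 7) + 0)) = -13*(1459 + (20*18 + 0)) = -13*(1459 + (360 + 0)) = -13*(1459 + 360) = -13*1819 = -23647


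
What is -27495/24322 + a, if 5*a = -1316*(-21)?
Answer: 672025317/121610 ≈ 5526.1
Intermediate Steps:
a = 27636/5 (a = (-1316*(-21))/5 = (⅕)*27636 = 27636/5 ≈ 5527.2)
-27495/24322 + a = -27495/24322 + 27636/5 = 672025317/121610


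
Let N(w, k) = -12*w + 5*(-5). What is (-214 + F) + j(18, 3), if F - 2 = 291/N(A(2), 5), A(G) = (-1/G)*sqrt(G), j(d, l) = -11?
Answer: -130594/553 - 1746*sqrt(2)/553 ≈ -240.62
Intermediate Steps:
A(G) = -1/sqrt(G)
N(w, k) = -25 - 12*w (N(w, k) = -12*w - 25 = -25 - 12*w)
F = 2 + 291/(-25 + 6*sqrt(2)) (F = 2 + 291/(-25 - (-12)/sqrt(2)) = 2 + 291/(-25 - (-12)*sqrt(2)/2) = 2 + 291/(-25 - (-6)*sqrt(2)) = 2 + 291/(-25 + 6*sqrt(2)) ≈ -15.621)
(-214 + F) + j(18, 3) = (-214 + (-6169/553 - 1746*sqrt(2)/553)) - 11 = (-124511/553 - 1746*sqrt(2)/553) - 11 = -130594/553 - 1746*sqrt(2)/553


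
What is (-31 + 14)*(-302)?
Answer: 5134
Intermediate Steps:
(-31 + 14)*(-302) = -17*(-302) = 5134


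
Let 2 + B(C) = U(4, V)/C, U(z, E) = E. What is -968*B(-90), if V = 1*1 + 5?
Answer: 30008/15 ≈ 2000.5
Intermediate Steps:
V = 6 (V = 1 + 5 = 6)
B(C) = -2 + 6/C
-968*B(-90) = -968*(-2 + 6/(-90)) = -968*(-2 + 6*(-1/90)) = -968*(-2 - 1/15) = -968*(-31/15) = 30008/15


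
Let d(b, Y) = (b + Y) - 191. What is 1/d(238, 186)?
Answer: 1/233 ≈ 0.0042918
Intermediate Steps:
d(b, Y) = -191 + Y + b (d(b, Y) = (Y + b) - 191 = -191 + Y + b)
1/d(238, 186) = 1/(-191 + 186 + 238) = 1/233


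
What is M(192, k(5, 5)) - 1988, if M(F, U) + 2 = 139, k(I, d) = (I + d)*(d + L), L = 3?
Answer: -1851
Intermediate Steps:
k(I, d) = (3 + d)*(I + d) (k(I, d) = (I + d)*(d + 3) = (I + d)*(3 + d) = (3 + d)*(I + d))
M(F, U) = 137 (M(F, U) = -2 + 139 = 137)
M(192, k(5, 5)) - 1988 = 137 - 1988 = -1851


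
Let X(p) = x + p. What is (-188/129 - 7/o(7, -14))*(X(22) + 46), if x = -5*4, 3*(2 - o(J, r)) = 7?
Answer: 40336/43 ≈ 938.05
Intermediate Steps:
o(J, r) = -⅓ (o(J, r) = 2 - ⅓*7 = 2 - 7/3 = -⅓)
x = -20
X(p) = -20 + p
(-188/129 - 7/o(7, -14))*(X(22) + 46) = (-188/129 - 7/(-⅓))*((-20 + 22) + 46) = (-188*1/129 - 7*(-3))*(2 + 46) = (-188/129 + 21)*48 = (2521/129)*48 = 40336/43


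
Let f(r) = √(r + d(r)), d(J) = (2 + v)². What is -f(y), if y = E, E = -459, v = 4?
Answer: -3*I*√47 ≈ -20.567*I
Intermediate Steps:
y = -459
d(J) = 36 (d(J) = (2 + 4)² = 6² = 36)
f(r) = √(36 + r) (f(r) = √(r + 36) = √(36 + r))
-f(y) = -√(36 - 459) = -√(-423) = -3*I*√47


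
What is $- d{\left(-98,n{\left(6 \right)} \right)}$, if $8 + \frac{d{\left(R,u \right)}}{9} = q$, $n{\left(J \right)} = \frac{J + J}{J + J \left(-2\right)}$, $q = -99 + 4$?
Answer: $927$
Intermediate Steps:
$q = -95$
$n{\left(J \right)} = -2$ ($n{\left(J \right)} = \frac{2 J}{J - 2 J} = \frac{2 J}{\left(-1\right) J} = 2 J \left(- \frac{1}{J}\right) = -2$)
$d{\left(R,u \right)} = -927$ ($d{\left(R,u \right)} = -72 + 9 \left(-95\right) = -72 - 855 = -927$)
$- d{\left(-98,n{\left(6 \right)} \right)} = \left(-1\right) \left(-927\right) = 927$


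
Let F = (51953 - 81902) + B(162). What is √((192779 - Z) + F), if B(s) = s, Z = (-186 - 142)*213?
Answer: 2*√58214 ≈ 482.55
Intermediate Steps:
Z = -69864 (Z = -328*213 = -69864)
F = -29787 (F = (51953 - 81902) + 162 = -29949 + 162 = -29787)
√((192779 - Z) + F) = √((192779 - 1*(-69864)) - 29787) = √((192779 + 69864) - 29787) = √(262643 - 29787) = √232856 = 2*√58214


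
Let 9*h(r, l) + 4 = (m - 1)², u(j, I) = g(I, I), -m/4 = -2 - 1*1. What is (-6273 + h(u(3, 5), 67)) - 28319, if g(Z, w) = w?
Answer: -34579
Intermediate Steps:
m = 12 (m = -4*(-2 - 1*1) = -4*(-2 - 1) = -4*(-3) = 12)
u(j, I) = I
h(r, l) = 13 (h(r, l) = -4/9 + (12 - 1)²/9 = -4/9 + (⅑)*11² = -4/9 + (⅑)*121 = -4/9 + 121/9 = 13)
(-6273 + h(u(3, 5), 67)) - 28319 = (-6273 + 13) - 28319 = -6260 - 28319 = -34579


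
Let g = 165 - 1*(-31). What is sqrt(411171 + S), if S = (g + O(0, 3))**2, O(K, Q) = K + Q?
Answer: 2*sqrt(112693) ≈ 671.40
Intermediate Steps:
g = 196 (g = 165 + 31 = 196)
S = 39601 (S = (196 + (0 + 3))**2 = (196 + 3)**2 = 199**2 = 39601)
sqrt(411171 + S) = sqrt(411171 + 39601) = sqrt(450772) = 2*sqrt(112693)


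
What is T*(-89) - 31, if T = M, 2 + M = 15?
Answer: -1188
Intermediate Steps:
M = 13 (M = -2 + 15 = 13)
T = 13
T*(-89) - 31 = 13*(-89) - 31 = -1157 - 31 = -1188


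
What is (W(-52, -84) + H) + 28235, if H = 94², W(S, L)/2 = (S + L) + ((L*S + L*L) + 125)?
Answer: 59897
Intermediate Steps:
W(S, L) = 250 + 2*L + 2*S + 2*L² + 2*L*S (W(S, L) = 2*((S + L) + ((L*S + L*L) + 125)) = 2*((L + S) + ((L*S + L²) + 125)) = 2*((L + S) + ((L² + L*S) + 125)) = 2*((L + S) + (125 + L² + L*S)) = 2*(125 + L + S + L² + L*S) = 250 + 2*L + 2*S + 2*L² + 2*L*S)
H = 8836
(W(-52, -84) + H) + 28235 = ((250 + 2*(-84) + 2*(-52) + 2*(-84)² + 2*(-84)*(-52)) + 8836) + 28235 = ((250 - 168 - 104 + 2*7056 + 8736) + 8836) + 28235 = ((250 - 168 - 104 + 14112 + 8736) + 8836) + 28235 = (22826 + 8836) + 28235 = 31662 + 28235 = 59897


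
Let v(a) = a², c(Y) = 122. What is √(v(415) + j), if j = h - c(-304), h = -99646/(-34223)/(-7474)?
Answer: √2814950679611206126830/127891351 ≈ 414.85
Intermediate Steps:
h = -49823/127891351 (h = -99646*(-1/34223)*(-1/7474) = (99646/34223)*(-1/7474) = -49823/127891351 ≈ -0.00038957)
j = -15602794645/127891351 (j = -49823/127891351 - 1*122 = -49823/127891351 - 122 = -15602794645/127891351 ≈ -122.00)
√(v(415) + j) = √(415² - 15602794645/127891351) = √(172225 - 15602794645/127891351) = √(22010485131330/127891351) = √2814950679611206126830/127891351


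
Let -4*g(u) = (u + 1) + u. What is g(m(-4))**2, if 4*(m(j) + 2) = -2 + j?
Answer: 9/4 ≈ 2.2500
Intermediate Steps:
m(j) = -5/2 + j/4 (m(j) = -2 + (-2 + j)/4 = -2 + (-1/2 + j/4) = -5/2 + j/4)
g(u) = -1/4 - u/2 (g(u) = -((u + 1) + u)/4 = -((1 + u) + u)/4 = -(1 + 2*u)/4 = -1/4 - u/2)
g(m(-4))**2 = (-1/4 - (-5/2 + (1/4)*(-4))/2)**2 = (-1/4 - (-5/2 - 1)/2)**2 = (-1/4 - 1/2*(-7/2))**2 = (-1/4 + 7/4)**2 = (3/2)**2 = 9/4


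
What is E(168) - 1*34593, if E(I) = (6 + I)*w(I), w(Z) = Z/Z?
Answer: -34419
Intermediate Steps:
w(Z) = 1
E(I) = 6 + I (E(I) = (6 + I)*1 = 6 + I)
E(168) - 1*34593 = (6 + 168) - 1*34593 = 174 - 34593 = -34419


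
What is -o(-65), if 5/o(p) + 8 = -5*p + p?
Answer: -5/252 ≈ -0.019841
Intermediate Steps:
o(p) = 5/(-8 - 4*p) (o(p) = 5/(-8 + (-5*p + p)) = 5/(-8 - 4*p))
-o(-65) = -(-5)/(8 + 4*(-65)) = -(-5)/(8 - 260) = -(-5)/(-252) = -(-5)*(-1)/252 = -1*5/252 = -5/252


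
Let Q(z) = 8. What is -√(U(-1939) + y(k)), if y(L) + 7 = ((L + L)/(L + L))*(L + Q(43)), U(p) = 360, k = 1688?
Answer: -√2049 ≈ -45.266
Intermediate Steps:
y(L) = 1 + L (y(L) = -7 + ((L + L)/(L + L))*(L + 8) = -7 + ((2*L)/((2*L)))*(8 + L) = -7 + ((2*L)*(1/(2*L)))*(8 + L) = -7 + 1*(8 + L) = -7 + (8 + L) = 1 + L)
-√(U(-1939) + y(k)) = -√(360 + (1 + 1688)) = -√(360 + 1689) = -√2049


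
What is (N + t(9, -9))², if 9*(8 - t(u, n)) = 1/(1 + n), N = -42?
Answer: 5987809/5184 ≈ 1155.1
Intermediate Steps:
t(u, n) = 8 - 1/(9*(1 + n))
(N + t(9, -9))² = (-42 + (71 + 72*(-9))/(9*(1 - 9)))² = (-42 + (⅑)*(71 - 648)/(-8))² = (-42 + (⅑)*(-⅛)*(-577))² = (-42 + 577/72)² = (-2447/72)² = 5987809/5184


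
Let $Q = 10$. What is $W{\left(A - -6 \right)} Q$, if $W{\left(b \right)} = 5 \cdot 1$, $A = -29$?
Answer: $50$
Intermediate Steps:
$W{\left(b \right)} = 5$
$W{\left(A - -6 \right)} Q = 5 \cdot 10 = 50$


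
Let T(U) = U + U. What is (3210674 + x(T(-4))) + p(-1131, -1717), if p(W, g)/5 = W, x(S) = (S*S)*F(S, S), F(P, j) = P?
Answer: 3204507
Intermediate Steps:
T(U) = 2*U
x(S) = S³ (x(S) = (S*S)*S = S²*S = S³)
p(W, g) = 5*W
(3210674 + x(T(-4))) + p(-1131, -1717) = (3210674 + (2*(-4))³) + 5*(-1131) = (3210674 + (-8)³) - 5655 = (3210674 - 512) - 5655 = 3210162 - 5655 = 3204507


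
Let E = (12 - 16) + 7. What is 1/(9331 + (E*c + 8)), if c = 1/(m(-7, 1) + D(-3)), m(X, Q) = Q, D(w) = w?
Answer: 2/18675 ≈ 0.00010709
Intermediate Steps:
E = 3 (E = -4 + 7 = 3)
c = -½ (c = 1/(1 - 3) = 1/(-2) = -½ ≈ -0.50000)
1/(9331 + (E*c + 8)) = 1/(9331 + (3*(-½) + 8)) = 1/(9331 + (-3/2 + 8)) = 1/(9331 + 13/2) = 1/(18675/2) = 2/18675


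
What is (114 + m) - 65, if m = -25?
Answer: 24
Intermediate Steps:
(114 + m) - 65 = (114 - 25) - 65 = 89 - 65 = 24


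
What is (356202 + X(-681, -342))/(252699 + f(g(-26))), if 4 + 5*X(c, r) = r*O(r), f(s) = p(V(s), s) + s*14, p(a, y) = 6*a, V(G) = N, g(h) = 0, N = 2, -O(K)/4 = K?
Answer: 262630/252711 ≈ 1.0392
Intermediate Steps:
O(K) = -4*K
V(G) = 2
f(s) = 12 + 14*s (f(s) = 6*2 + s*14 = 12 + 14*s)
X(c, r) = -⅘ - 4*r²/5 (X(c, r) = -⅘ + (r*(-4*r))/5 = -⅘ + (-4*r²)/5 = -⅘ - 4*r²/5)
(356202 + X(-681, -342))/(252699 + f(g(-26))) = (356202 + (-⅘ - ⅘*(-342)²))/(252699 + (12 + 14*0)) = (356202 + (-⅘ - ⅘*116964))/(252699 + (12 + 0)) = (356202 + (-⅘ - 467856/5))/(252699 + 12) = (356202 - 93572)/252711 = 262630*(1/252711) = 262630/252711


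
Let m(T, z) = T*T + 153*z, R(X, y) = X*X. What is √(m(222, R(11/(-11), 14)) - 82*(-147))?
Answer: √61491 ≈ 247.97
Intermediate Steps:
R(X, y) = X²
m(T, z) = T² + 153*z
√(m(222, R(11/(-11), 14)) - 82*(-147)) = √((222² + 153*(11/(-11))²) - 82*(-147)) = √((49284 + 153*(11*(-1/11))²) + 12054) = √((49284 + 153*(-1)²) + 12054) = √((49284 + 153*1) + 12054) = √((49284 + 153) + 12054) = √(49437 + 12054) = √61491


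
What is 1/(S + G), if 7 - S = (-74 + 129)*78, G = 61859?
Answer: 1/57576 ≈ 1.7368e-5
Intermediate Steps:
S = -4283 (S = 7 - (-74 + 129)*78 = 7 - 55*78 = 7 - 1*4290 = 7 - 4290 = -4283)
1/(S + G) = 1/(-4283 + 61859) = 1/57576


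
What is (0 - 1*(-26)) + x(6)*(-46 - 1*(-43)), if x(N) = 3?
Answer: 17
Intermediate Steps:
(0 - 1*(-26)) + x(6)*(-46 - 1*(-43)) = (0 - 1*(-26)) + 3*(-46 - 1*(-43)) = (0 + 26) + 3*(-46 + 43) = 26 + 3*(-3) = 26 - 9 = 17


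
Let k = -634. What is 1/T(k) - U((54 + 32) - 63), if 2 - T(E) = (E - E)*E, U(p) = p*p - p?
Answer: -1011/2 ≈ -505.50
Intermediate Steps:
U(p) = p² - p
T(E) = 2 (T(E) = 2 - (E - E)*E = 2 - 0*E = 2 - 1*0 = 2 + 0 = 2)
1/T(k) - U((54 + 32) - 63) = 1/2 - ((54 + 32) - 63)*(-1 + ((54 + 32) - 63)) = ½ - (86 - 63)*(-1 + (86 - 63)) = ½ - 23*(-1 + 23) = ½ - 23*22 = ½ - 1*506 = ½ - 506 = -1011/2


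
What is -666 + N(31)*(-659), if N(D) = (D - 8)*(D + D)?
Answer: -940400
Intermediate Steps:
N(D) = 2*D*(-8 + D) (N(D) = (-8 + D)*(2*D) = 2*D*(-8 + D))
-666 + N(31)*(-659) = -666 + (2*31*(-8 + 31))*(-659) = -666 + (2*31*23)*(-659) = -666 + 1426*(-659) = -666 - 939734 = -940400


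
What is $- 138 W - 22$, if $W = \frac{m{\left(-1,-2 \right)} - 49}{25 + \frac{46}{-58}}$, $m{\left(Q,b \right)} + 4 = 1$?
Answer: $\frac{2470}{9} \approx 274.44$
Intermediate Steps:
$m{\left(Q,b \right)} = -3$ ($m{\left(Q,b \right)} = -4 + 1 = -3$)
$W = - \frac{58}{27}$ ($W = \frac{-3 - 49}{25 + \frac{46}{-58}} = - \frac{52}{25 + 46 \left(- \frac{1}{58}\right)} = - \frac{52}{25 - \frac{23}{29}} = - \frac{52}{\frac{702}{29}} = \left(-52\right) \frac{29}{702} = - \frac{58}{27} \approx -2.1481$)
$- 138 W - 22 = \left(-138\right) \left(- \frac{58}{27}\right) - 22 = \frac{2668}{9} - 22 = \frac{2470}{9}$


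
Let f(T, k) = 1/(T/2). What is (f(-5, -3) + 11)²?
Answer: 2809/25 ≈ 112.36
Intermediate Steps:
f(T, k) = 2/T (f(T, k) = 1/(T*(½)) = 1/(T/2) = 2/T)
(f(-5, -3) + 11)² = (2/(-5) + 11)² = (2*(-⅕) + 11)² = (-⅖ + 11)² = (53/5)² = 2809/25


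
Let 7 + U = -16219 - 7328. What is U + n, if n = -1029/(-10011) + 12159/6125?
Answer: -68768639256/2919875 ≈ -23552.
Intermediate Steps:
n = 6096494/2919875 (n = -1029*(-1/10011) + 12159*(1/6125) = 343/3337 + 1737/875 = 6096494/2919875 ≈ 2.0879)
U = -23554 (U = -7 + (-16219 - 7328) = -7 - 23547 = -23554)
U + n = -23554 + 6096494/2919875 = -68768639256/2919875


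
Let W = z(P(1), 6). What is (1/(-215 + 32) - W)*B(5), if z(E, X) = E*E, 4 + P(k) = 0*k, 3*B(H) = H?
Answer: -14645/549 ≈ -26.676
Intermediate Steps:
B(H) = H/3
P(k) = -4 (P(k) = -4 + 0*k = -4 + 0 = -4)
z(E, X) = E²
W = 16 (W = (-4)² = 16)
(1/(-215 + 32) - W)*B(5) = (1/(-215 + 32) - 1*16)*((⅓)*5) = (1/(-183) - 16)*(5/3) = (-1/183 - 16)*(5/3) = -2929/183*5/3 = -14645/549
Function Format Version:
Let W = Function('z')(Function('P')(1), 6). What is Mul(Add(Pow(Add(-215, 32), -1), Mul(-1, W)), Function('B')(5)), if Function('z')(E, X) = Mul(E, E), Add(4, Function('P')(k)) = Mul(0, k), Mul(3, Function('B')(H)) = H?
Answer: Rational(-14645, 549) ≈ -26.676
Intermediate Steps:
Function('B')(H) = Mul(Rational(1, 3), H)
Function('P')(k) = -4 (Function('P')(k) = Add(-4, Mul(0, k)) = Add(-4, 0) = -4)
Function('z')(E, X) = Pow(E, 2)
W = 16 (W = Pow(-4, 2) = 16)
Mul(Add(Pow(Add(-215, 32), -1), Mul(-1, W)), Function('B')(5)) = Mul(Add(Pow(Add(-215, 32), -1), Mul(-1, 16)), Mul(Rational(1, 3), 5)) = Mul(Add(Pow(-183, -1), -16), Rational(5, 3)) = Mul(Add(Rational(-1, 183), -16), Rational(5, 3)) = Mul(Rational(-2929, 183), Rational(5, 3)) = Rational(-14645, 549)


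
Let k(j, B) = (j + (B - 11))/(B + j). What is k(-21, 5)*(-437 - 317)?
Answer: -10179/8 ≈ -1272.4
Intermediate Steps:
k(j, B) = (-11 + B + j)/(B + j) (k(j, B) = (j + (-11 + B))/(B + j) = (-11 + B + j)/(B + j))
k(-21, 5)*(-437 - 317) = ((-11 + 5 - 21)/(5 - 21))*(-437 - 317) = (-27/(-16))*(-754) = -1/16*(-27)*(-754) = (27/16)*(-754) = -10179/8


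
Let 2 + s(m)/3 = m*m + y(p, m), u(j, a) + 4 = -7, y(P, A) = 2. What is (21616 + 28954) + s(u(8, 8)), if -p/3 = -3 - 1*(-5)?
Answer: 50933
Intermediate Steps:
p = -6 (p = -3*(-3 - 1*(-5)) = -3*(-3 + 5) = -3*2 = -6)
u(j, a) = -11 (u(j, a) = -4 - 7 = -11)
s(m) = 3*m² (s(m) = -6 + 3*(m*m + 2) = -6 + 3*(m² + 2) = -6 + 3*(2 + m²) = -6 + (6 + 3*m²) = 3*m²)
(21616 + 28954) + s(u(8, 8)) = (21616 + 28954) + 3*(-11)² = 50570 + 3*121 = 50570 + 363 = 50933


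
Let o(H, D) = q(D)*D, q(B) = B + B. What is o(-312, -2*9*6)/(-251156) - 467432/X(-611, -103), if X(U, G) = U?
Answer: 29346024496/38364079 ≈ 764.93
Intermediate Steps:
q(B) = 2*B
o(H, D) = 2*D² (o(H, D) = (2*D)*D = 2*D²)
o(-312, -2*9*6)/(-251156) - 467432/X(-611, -103) = (2*(-2*9*6)²)/(-251156) - 467432/(-611) = (2*(-18*6)²)*(-1/251156) - 467432*(-1/611) = (2*(-108)²)*(-1/251156) + 467432/611 = (2*11664)*(-1/251156) + 467432/611 = 23328*(-1/251156) + 467432/611 = -5832/62789 + 467432/611 = 29346024496/38364079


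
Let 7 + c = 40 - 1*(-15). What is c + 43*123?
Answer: 5337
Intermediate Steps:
c = 48 (c = -7 + (40 - 1*(-15)) = -7 + (40 + 15) = -7 + 55 = 48)
c + 43*123 = 48 + 43*123 = 48 + 5289 = 5337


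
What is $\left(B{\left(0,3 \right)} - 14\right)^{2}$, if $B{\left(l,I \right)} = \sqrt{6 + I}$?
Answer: $121$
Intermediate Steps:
$\left(B{\left(0,3 \right)} - 14\right)^{2} = \left(\sqrt{6 + 3} - 14\right)^{2} = \left(\sqrt{9} - 14\right)^{2} = \left(3 - 14\right)^{2} = \left(-11\right)^{2} = 121$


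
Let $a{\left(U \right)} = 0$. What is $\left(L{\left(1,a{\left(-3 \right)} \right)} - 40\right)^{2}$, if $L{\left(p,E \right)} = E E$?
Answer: $1600$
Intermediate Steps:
$L{\left(p,E \right)} = E^{2}$
$\left(L{\left(1,a{\left(-3 \right)} \right)} - 40\right)^{2} = \left(0^{2} - 40\right)^{2} = \left(0 - 40\right)^{2} = \left(-40\right)^{2} = 1600$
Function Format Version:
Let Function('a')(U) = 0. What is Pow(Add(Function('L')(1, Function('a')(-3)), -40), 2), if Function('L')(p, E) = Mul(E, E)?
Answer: 1600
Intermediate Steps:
Function('L')(p, E) = Pow(E, 2)
Pow(Add(Function('L')(1, Function('a')(-3)), -40), 2) = Pow(Add(Pow(0, 2), -40), 2) = Pow(Add(0, -40), 2) = Pow(-40, 2) = 1600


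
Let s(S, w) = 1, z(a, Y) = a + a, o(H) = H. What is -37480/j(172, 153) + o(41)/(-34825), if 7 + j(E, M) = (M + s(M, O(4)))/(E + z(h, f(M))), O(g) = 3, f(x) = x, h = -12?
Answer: 13798259417/2193975 ≈ 6289.2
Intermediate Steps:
z(a, Y) = 2*a
j(E, M) = -7 + (1 + M)/(-24 + E) (j(E, M) = -7 + (M + 1)/(E + 2*(-12)) = -7 + (1 + M)/(E - 24) = -7 + (1 + M)/(-24 + E))
-37480/j(172, 153) + o(41)/(-34825) = -37480*(-24 + 172)/(169 + 153 - 7*172) + 41/(-34825) = -37480*148/(169 + 153 - 1204) + 41*(-1/34825) = -37480/((1/148)*(-882)) - 41/34825 = -37480/(-441/74) - 41/34825 = -37480*(-74/441) - 41/34825 = 2773520/441 - 41/34825 = 13798259417/2193975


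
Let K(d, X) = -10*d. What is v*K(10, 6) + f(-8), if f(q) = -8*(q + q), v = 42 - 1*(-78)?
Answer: -11872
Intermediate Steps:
v = 120 (v = 42 + 78 = 120)
f(q) = -16*q
v*K(10, 6) + f(-8) = 120*(-10*10) - 16*(-8) = 120*(-100) + 128 = -12000 + 128 = -11872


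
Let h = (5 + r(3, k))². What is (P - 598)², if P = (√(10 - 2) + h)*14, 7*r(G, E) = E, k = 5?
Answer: 1049028/49 - 7888*√2 ≈ 10253.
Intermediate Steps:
r(G, E) = E/7
h = 1600/49 (h = (5 + (⅐)*5)² = (5 + 5/7)² = (40/7)² = 1600/49 ≈ 32.653)
P = 3200/7 + 28*√2 (P = (√(10 - 2) + 1600/49)*14 = (√8 + 1600/49)*14 = (2*√2 + 1600/49)*14 = (1600/49 + 2*√2)*14 = 3200/7 + 28*√2 ≈ 496.74)
(P - 598)² = ((3200/7 + 28*√2) - 598)² = (-986/7 + 28*√2)²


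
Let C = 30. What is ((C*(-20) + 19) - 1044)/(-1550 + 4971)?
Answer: -1625/3421 ≈ -0.47501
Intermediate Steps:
((C*(-20) + 19) - 1044)/(-1550 + 4971) = ((30*(-20) + 19) - 1044)/(-1550 + 4971) = ((-600 + 19) - 1044)/3421 = (-581 - 1044)*(1/3421) = -1625*1/3421 = -1625/3421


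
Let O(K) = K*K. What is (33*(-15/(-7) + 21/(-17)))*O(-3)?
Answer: 32076/119 ≈ 269.55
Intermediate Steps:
O(K) = K**2
(33*(-15/(-7) + 21/(-17)))*O(-3) = (33*(-15/(-7) + 21/(-17)))*(-3)**2 = (33*(-15*(-1/7) + 21*(-1/17)))*9 = (33*(15/7 - 21/17))*9 = (33*(108/119))*9 = (3564/119)*9 = 32076/119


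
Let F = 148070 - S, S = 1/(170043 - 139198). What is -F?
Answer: -4567219149/30845 ≈ -1.4807e+5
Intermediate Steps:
S = 1/30845 ≈ 3.2420e-5
F = 4567219149/30845 (F = 148070 - 1*1/30845 = 148070 - 1/30845 = 4567219149/30845 ≈ 1.4807e+5)
-F = -1*4567219149/30845 = -4567219149/30845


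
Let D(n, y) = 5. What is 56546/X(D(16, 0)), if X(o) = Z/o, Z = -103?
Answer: -282730/103 ≈ -2745.0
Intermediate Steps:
X(o) = -103/o
56546/X(D(16, 0)) = 56546/((-103/5)) = 56546/((-103*⅕)) = 56546/(-103/5) = 56546*(-5/103) = -282730/103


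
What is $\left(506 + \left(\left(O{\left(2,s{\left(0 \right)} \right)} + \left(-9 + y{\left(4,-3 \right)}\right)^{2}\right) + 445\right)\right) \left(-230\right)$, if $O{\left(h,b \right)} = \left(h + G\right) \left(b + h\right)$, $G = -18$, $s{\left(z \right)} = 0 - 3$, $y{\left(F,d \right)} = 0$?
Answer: $-241040$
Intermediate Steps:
$s{\left(z \right)} = -3$
$O{\left(h,b \right)} = \left(-18 + h\right) \left(b + h\right)$ ($O{\left(h,b \right)} = \left(h - 18\right) \left(b + h\right) = \left(-18 + h\right) \left(b + h\right)$)
$\left(506 + \left(\left(O{\left(2,s{\left(0 \right)} \right)} + \left(-9 + y{\left(4,-3 \right)}\right)^{2}\right) + 445\right)\right) \left(-230\right) = \left(506 + \left(\left(\left(2^{2} - -54 - 36 - 6\right) + \left(-9 + 0\right)^{2}\right) + 445\right)\right) \left(-230\right) = \left(506 + \left(\left(\left(4 + 54 - 36 - 6\right) + \left(-9\right)^{2}\right) + 445\right)\right) \left(-230\right) = \left(506 + \left(\left(16 + 81\right) + 445\right)\right) \left(-230\right) = \left(506 + \left(97 + 445\right)\right) \left(-230\right) = \left(506 + 542\right) \left(-230\right) = 1048 \left(-230\right) = -241040$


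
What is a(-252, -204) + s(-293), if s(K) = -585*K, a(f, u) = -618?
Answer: 170787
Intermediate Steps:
a(-252, -204) + s(-293) = -618 - 585*(-293) = -618 + 171405 = 170787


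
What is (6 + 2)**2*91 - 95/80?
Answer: 93165/16 ≈ 5822.8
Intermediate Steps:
(6 + 2)**2*91 - 95/80 = 8**2*91 - 95*1/80 = 64*91 - 19/16 = 5824 - 19/16 = 93165/16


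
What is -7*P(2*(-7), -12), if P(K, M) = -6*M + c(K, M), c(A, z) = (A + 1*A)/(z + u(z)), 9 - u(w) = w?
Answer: -4340/9 ≈ -482.22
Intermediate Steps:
u(w) = 9 - w
c(A, z) = 2*A/9 (c(A, z) = (A + 1*A)/(z + (9 - z)) = (A + A)/9 = (2*A)*(⅑) = 2*A/9)
P(K, M) = -6*M + 2*K/9
-7*P(2*(-7), -12) = -7*(-6*(-12) + 2*(2*(-7))/9) = -7*(72 + (2/9)*(-14)) = -7*(72 - 28/9) = -7*620/9 = -4340/9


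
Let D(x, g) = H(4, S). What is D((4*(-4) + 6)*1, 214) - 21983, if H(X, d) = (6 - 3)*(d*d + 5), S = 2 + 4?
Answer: -21860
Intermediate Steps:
S = 6
H(X, d) = 15 + 3*d² (H(X, d) = 3*(d² + 5) = 3*(5 + d²) = 15 + 3*d²)
D(x, g) = 123 (D(x, g) = 15 + 3*6² = 15 + 3*36 = 15 + 108 = 123)
D((4*(-4) + 6)*1, 214) - 21983 = 123 - 21983 = -21860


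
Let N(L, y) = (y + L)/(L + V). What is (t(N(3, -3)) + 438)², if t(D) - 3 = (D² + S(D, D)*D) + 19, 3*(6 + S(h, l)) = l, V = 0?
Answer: 211600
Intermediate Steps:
S(h, l) = -6 + l/3
N(L, y) = (L + y)/L (N(L, y) = (y + L)/(L + 0) = (L + y)/L)
t(D) = 22 + D² + D*(-6 + D/3) (t(D) = 3 + ((D² + (-6 + D/3)*D) + 19) = 3 + ((D² + D*(-6 + D/3)) + 19) = 3 + (19 + D² + D*(-6 + D/3)) = 22 + D² + D*(-6 + D/3))
(t(N(3, -3)) + 438)² = ((22 - 6*(3 - 3)/3 + 4*((3 - 3)/3)²/3) + 438)² = ((22 - 2*0 + 4*((⅓)*0)²/3) + 438)² = ((22 - 6*0 + (4/3)*0²) + 438)² = ((22 + 0 + (4/3)*0) + 438)² = ((22 + 0 + 0) + 438)² = (22 + 438)² = 460² = 211600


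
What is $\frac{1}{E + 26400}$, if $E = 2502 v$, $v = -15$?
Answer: $- \frac{1}{11130} \approx -8.9847 \cdot 10^{-5}$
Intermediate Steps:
$E = -37530$ ($E = 2502 \left(-15\right) = -37530$)
$\frac{1}{E + 26400} = \frac{1}{-37530 + 26400} = \frac{1}{-11130} = - \frac{1}{11130}$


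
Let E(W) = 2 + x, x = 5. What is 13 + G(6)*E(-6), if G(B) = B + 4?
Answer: 83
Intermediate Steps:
G(B) = 4 + B
E(W) = 7 (E(W) = 2 + 5 = 7)
13 + G(6)*E(-6) = 13 + (4 + 6)*7 = 13 + 10*7 = 13 + 70 = 83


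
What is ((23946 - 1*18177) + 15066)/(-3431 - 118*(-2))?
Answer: -463/71 ≈ -6.5211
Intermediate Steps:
((23946 - 1*18177) + 15066)/(-3431 - 118*(-2)) = ((23946 - 18177) + 15066)/(-3431 + 236) = (5769 + 15066)/(-3195) = 20835*(-1/3195) = -463/71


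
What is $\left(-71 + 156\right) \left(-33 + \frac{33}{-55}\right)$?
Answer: $-2856$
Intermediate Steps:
$\left(-71 + 156\right) \left(-33 + \frac{33}{-55}\right) = 85 \left(-33 + 33 \left(- \frac{1}{55}\right)\right) = 85 \left(-33 - \frac{3}{5}\right) = 85 \left(- \frac{168}{5}\right) = -2856$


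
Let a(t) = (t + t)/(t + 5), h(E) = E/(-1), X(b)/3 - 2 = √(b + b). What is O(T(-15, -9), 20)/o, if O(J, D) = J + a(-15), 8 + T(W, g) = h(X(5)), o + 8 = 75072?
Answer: -1/6824 - 3*√10/75064 ≈ -0.00027293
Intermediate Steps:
o = 75064 (o = -8 + 75072 = 75064)
X(b) = 6 + 3*√2*√b (X(b) = 6 + 3*√(b + b) = 6 + 3*√(2*b) = 6 + 3*(√2*√b) = 6 + 3*√2*√b)
h(E) = -E (h(E) = E*(-1) = -E)
a(t) = 2*t/(5 + t) (a(t) = (2*t)/(5 + t) = 2*t/(5 + t))
T(W, g) = -14 - 3*√10 (T(W, g) = -8 - (6 + 3*√2*√5) = -8 - (6 + 3*√10) = -8 + (-6 - 3*√10) = -14 - 3*√10)
O(J, D) = 3 + J (O(J, D) = J + 2*(-15)/(5 - 15) = J + 2*(-15)/(-10) = J + 2*(-15)*(-⅒) = J + 3 = 3 + J)
O(T(-15, -9), 20)/o = (3 + (-14 - 3*√10))/75064 = (-11 - 3*√10)*(1/75064) = -1/6824 - 3*√10/75064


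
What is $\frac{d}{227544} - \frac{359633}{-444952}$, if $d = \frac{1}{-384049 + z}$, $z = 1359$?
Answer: $\frac{3914551860581491}{4843236520269840} \approx 0.80825$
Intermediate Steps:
$d = - \frac{1}{382690}$ ($d = \frac{1}{-384049 + 1359} = \frac{1}{-382690} = - \frac{1}{382690} \approx -2.6131 \cdot 10^{-6}$)
$\frac{d}{227544} - \frac{359633}{-444952} = - \frac{1}{382690 \cdot 227544} - \frac{359633}{-444952} = \left(- \frac{1}{382690}\right) \frac{1}{227544} - - \frac{359633}{444952} = - \frac{1}{87078813360} + \frac{359633}{444952} = \frac{3914551860581491}{4843236520269840}$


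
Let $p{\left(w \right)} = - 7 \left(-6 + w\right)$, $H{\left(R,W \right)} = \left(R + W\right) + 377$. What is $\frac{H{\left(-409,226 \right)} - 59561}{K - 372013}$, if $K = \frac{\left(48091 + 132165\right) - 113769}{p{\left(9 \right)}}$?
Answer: $\frac{1246707}{7878760} \approx 0.15824$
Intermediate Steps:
$H{\left(R,W \right)} = 377 + R + W$
$p{\left(w \right)} = 42 - 7 w$
$K = - \frac{66487}{21}$ ($K = \frac{\left(48091 + 132165\right) - 113769}{42 - 63} = \frac{180256 - 113769}{42 - 63} = \frac{66487}{-21} = 66487 \left(- \frac{1}{21}\right) = - \frac{66487}{21} \approx -3166.0$)
$\frac{H{\left(-409,226 \right)} - 59561}{K - 372013} = \frac{\left(377 - 409 + 226\right) - 59561}{- \frac{66487}{21} - 372013} = \frac{194 - 59561}{- \frac{7878760}{21}} = \left(-59367\right) \left(- \frac{21}{7878760}\right) = \frac{1246707}{7878760}$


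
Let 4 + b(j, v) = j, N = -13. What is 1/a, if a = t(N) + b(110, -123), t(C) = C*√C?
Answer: 106/13433 + 13*I*√13/13433 ≈ 0.007891 + 0.0034893*I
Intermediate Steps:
b(j, v) = -4 + j
t(C) = C^(3/2)
a = 106 - 13*I*√13 (a = (-13)^(3/2) + (-4 + 110) = -13*I*√13 + 106 = 106 - 13*I*√13 ≈ 106.0 - 46.872*I)
1/a = 1/(106 - 13*I*√13)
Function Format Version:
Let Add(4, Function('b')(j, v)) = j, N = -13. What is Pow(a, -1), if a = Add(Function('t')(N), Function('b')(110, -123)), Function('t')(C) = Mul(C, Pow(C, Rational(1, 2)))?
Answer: Add(Rational(106, 13433), Mul(Rational(13, 13433), I, Pow(13, Rational(1, 2)))) ≈ Add(0.0078910, Mul(0.0034893, I))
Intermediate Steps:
Function('b')(j, v) = Add(-4, j)
Function('t')(C) = Pow(C, Rational(3, 2))
a = Add(106, Mul(-13, I, Pow(13, Rational(1, 2)))) (a = Add(Pow(-13, Rational(3, 2)), Add(-4, 110)) = Add(Mul(-13, I, Pow(13, Rational(1, 2))), 106) = Add(106, Mul(-13, I, Pow(13, Rational(1, 2)))) ≈ Add(106.00, Mul(-46.872, I)))
Pow(a, -1) = Pow(Add(106, Mul(-13, I, Pow(13, Rational(1, 2)))), -1)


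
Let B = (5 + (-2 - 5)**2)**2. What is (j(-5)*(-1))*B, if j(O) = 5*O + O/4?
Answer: 76545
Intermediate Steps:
j(O) = 21*O/4 (j(O) = 5*O + O*(1/4) = 5*O + O/4 = 21*O/4)
B = 2916 (B = (5 + (-7)**2)**2 = (5 + 49)**2 = 54**2 = 2916)
(j(-5)*(-1))*B = (((21/4)*(-5))*(-1))*2916 = -105/4*(-1)*2916 = (105/4)*2916 = 76545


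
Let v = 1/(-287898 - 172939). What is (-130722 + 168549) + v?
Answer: 17432081198/460837 ≈ 37827.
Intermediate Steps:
v = -1/460837 (v = 1/(-460837) = -1/460837 ≈ -2.1700e-6)
(-130722 + 168549) + v = (-130722 + 168549) - 1/460837 = 37827 - 1/460837 = 17432081198/460837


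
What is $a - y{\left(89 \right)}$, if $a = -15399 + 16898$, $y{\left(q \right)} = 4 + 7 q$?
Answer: $872$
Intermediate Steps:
$a = 1499$
$a - y{\left(89 \right)} = 1499 - \left(4 + 7 \cdot 89\right) = 1499 - \left(4 + 623\right) = 1499 - 627 = 872$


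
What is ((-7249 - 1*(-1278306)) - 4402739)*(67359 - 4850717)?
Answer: 14979956148156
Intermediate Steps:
((-7249 - 1*(-1278306)) - 4402739)*(67359 - 4850717) = ((-7249 + 1278306) - 4402739)*(-4783358) = (1271057 - 4402739)*(-4783358) = -3131682*(-4783358) = 14979956148156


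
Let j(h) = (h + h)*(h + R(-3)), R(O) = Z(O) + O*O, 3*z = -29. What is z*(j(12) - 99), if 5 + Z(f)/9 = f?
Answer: 12789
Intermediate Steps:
z = -29/3 (z = (⅓)*(-29) = -29/3 ≈ -9.6667)
Z(f) = -45 + 9*f
R(O) = -45 + O² + 9*O (R(O) = (-45 + 9*O) + O*O = (-45 + 9*O) + O² = -45 + O² + 9*O)
j(h) = 2*h*(-63 + h) (j(h) = (h + h)*(h + (-45 + (-3)² + 9*(-3))) = (2*h)*(h + (-45 + 9 - 27)) = (2*h)*(h - 63) = (2*h)*(-63 + h) = 2*h*(-63 + h))
z*(j(12) - 99) = -29*(2*12*(-63 + 12) - 99)/3 = -29*(2*12*(-51) - 99)/3 = -29*(-1224 - 99)/3 = -29/3*(-1323) = 12789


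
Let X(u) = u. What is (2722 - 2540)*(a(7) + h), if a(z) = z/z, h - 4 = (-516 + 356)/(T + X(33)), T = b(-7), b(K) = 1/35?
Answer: 8190/289 ≈ 28.339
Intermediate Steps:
b(K) = 1/35
T = 1/35 ≈ 0.028571
h = -244/289 (h = 4 + (-516 + 356)/(1/35 + 33) = 4 - 160/1156/35 = 4 - 160*35/1156 = 4 - 1400/289 = -244/289 ≈ -0.84429)
a(z) = 1
(2722 - 2540)*(a(7) + h) = (2722 - 2540)*(1 - 244/289) = 182*(45/289) = 8190/289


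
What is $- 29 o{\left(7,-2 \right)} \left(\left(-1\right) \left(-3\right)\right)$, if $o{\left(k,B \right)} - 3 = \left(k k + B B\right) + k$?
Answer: $-5481$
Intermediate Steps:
$o{\left(k,B \right)} = 3 + k + B^{2} + k^{2}$ ($o{\left(k,B \right)} = 3 + \left(\left(k k + B B\right) + k\right) = 3 + \left(\left(k^{2} + B^{2}\right) + k\right) = 3 + \left(\left(B^{2} + k^{2}\right) + k\right) = 3 + \left(k + B^{2} + k^{2}\right) = 3 + k + B^{2} + k^{2}$)
$- 29 o{\left(7,-2 \right)} \left(\left(-1\right) \left(-3\right)\right) = - 29 \left(3 + 7 + \left(-2\right)^{2} + 7^{2}\right) \left(\left(-1\right) \left(-3\right)\right) = - 29 \left(3 + 7 + 4 + 49\right) 3 = \left(-29\right) 63 \cdot 3 = \left(-1827\right) 3 = -5481$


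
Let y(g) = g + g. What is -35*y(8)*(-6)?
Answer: 3360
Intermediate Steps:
y(g) = 2*g
-35*y(8)*(-6) = -70*8*(-6) = -35*16*(-6) = -560*(-6) = 3360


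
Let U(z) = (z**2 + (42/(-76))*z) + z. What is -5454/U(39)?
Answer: -69084/19487 ≈ -3.5451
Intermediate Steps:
U(z) = z**2 + 17*z/38 (U(z) = (z**2 + (42*(-1/76))*z) + z = (z**2 - 21*z/38) + z = z**2 + 17*z/38)
-5454/U(39) = -5454*38/(39*(17 + 38*39)) = -5454*38/(39*(17 + 1482)) = -5454/((1/38)*39*1499) = -5454/58461/38 = -5454*38/58461 = -69084/19487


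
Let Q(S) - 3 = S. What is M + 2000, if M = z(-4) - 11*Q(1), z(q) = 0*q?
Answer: 1956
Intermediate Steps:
Q(S) = 3 + S
z(q) = 0
M = -44 (M = 0 - 11*(3 + 1) = 0 - 11*4 = 0 - 44 = -44)
M + 2000 = -44 + 2000 = 1956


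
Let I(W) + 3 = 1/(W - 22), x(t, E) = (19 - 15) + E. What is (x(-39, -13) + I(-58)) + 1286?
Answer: 101919/80 ≈ 1274.0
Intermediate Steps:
x(t, E) = 4 + E
I(W) = -3 + 1/(-22 + W) (I(W) = -3 + 1/(W - 22) = -3 + 1/(-22 + W))
(x(-39, -13) + I(-58)) + 1286 = ((4 - 13) + (67 - 3*(-58))/(-22 - 58)) + 1286 = (-9 + (67 + 174)/(-80)) + 1286 = (-9 - 1/80*241) + 1286 = (-9 - 241/80) + 1286 = -961/80 + 1286 = 101919/80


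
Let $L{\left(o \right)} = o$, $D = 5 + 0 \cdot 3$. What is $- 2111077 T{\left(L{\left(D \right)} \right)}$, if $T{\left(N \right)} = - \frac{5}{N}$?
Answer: $2111077$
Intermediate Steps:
$D = 5$ ($D = 5 + 0 = 5$)
$- 2111077 T{\left(L{\left(D \right)} \right)} = - 2111077 \left(- \frac{5}{5}\right) = - 2111077 \left(\left(-5\right) \frac{1}{5}\right) = \left(-2111077\right) \left(-1\right) = 2111077$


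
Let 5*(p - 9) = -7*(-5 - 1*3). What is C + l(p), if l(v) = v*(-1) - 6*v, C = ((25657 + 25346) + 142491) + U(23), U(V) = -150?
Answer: 966013/5 ≈ 1.9320e+5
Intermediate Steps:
p = 101/5 (p = 9 + (-7*(-5 - 1*3))/5 = 9 + (-7*(-5 - 3))/5 = 9 + (-7*(-8))/5 = 9 + (⅕)*56 = 9 + 56/5 = 101/5 ≈ 20.200)
C = 193344 (C = ((25657 + 25346) + 142491) - 150 = (51003 + 142491) - 150 = 193494 - 150 = 193344)
l(v) = -7*v (l(v) = -v - 6*v = -7*v)
C + l(p) = 193344 - 7*101/5 = 193344 - 707/5 = 966013/5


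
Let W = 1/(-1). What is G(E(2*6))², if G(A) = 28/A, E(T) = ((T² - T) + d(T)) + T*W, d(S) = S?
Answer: 49/1089 ≈ 0.044995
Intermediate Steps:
W = -1
E(T) = T² - T (E(T) = ((T² - T) + T) + T*(-1) = T² - T)
G(E(2*6))² = (28/(((2*6)*(-1 + 2*6))))² = (28/((12*(-1 + 12))))² = (28/((12*11)))² = (28/132)² = (28*(1/132))² = (7/33)² = 49/1089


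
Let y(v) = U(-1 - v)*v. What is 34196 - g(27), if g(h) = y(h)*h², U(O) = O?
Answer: 585320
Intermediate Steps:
y(v) = v*(-1 - v) (y(v) = (-1 - v)*v = v*(-1 - v))
g(h) = -h³*(1 + h) (g(h) = (-h*(1 + h))*h² = -h³*(1 + h))
34196 - g(27) = 34196 - 27³*(-1 - 1*27) = 34196 - 19683*(-1 - 27) = 34196 - 19683*(-28) = 34196 - 1*(-551124) = 34196 + 551124 = 585320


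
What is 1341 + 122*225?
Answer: 28791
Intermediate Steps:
1341 + 122*225 = 1341 + 27450 = 28791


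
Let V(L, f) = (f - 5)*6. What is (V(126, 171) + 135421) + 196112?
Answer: 332529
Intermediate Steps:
V(L, f) = -30 + 6*f (V(L, f) = (-5 + f)*6 = -30 + 6*f)
(V(126, 171) + 135421) + 196112 = ((-30 + 6*171) + 135421) + 196112 = ((-30 + 1026) + 135421) + 196112 = (996 + 135421) + 196112 = 136417 + 196112 = 332529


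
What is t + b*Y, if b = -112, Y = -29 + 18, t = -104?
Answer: 1128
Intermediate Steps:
Y = -11
t + b*Y = -104 - 112*(-11) = -104 + 1232 = 1128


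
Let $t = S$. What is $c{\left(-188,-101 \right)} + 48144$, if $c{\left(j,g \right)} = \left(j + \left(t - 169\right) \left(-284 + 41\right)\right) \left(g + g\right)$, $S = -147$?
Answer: $-15425056$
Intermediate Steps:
$t = -147$
$c{\left(j,g \right)} = 2 g \left(76788 + j\right)$ ($c{\left(j,g \right)} = \left(j + \left(-147 - 169\right) \left(-284 + 41\right)\right) \left(g + g\right) = \left(j - -76788\right) 2 g = \left(j + 76788\right) 2 g = \left(76788 + j\right) 2 g = 2 g \left(76788 + j\right)$)
$c{\left(-188,-101 \right)} + 48144 = 2 \left(-101\right) \left(76788 - 188\right) + 48144 = 2 \left(-101\right) 76600 + 48144 = -15473200 + 48144 = -15425056$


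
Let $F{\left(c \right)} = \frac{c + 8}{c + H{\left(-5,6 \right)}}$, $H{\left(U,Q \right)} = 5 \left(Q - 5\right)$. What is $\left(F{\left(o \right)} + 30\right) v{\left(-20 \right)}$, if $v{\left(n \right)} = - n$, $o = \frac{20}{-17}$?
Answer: $\frac{8264}{13} \approx 635.69$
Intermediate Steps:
$H{\left(U,Q \right)} = -25 + 5 Q$ ($H{\left(U,Q \right)} = 5 \left(-5 + Q\right) = -25 + 5 Q$)
$o = - \frac{20}{17}$ ($o = 20 \left(- \frac{1}{17}\right) = - \frac{20}{17} \approx -1.1765$)
$F{\left(c \right)} = \frac{8 + c}{5 + c}$ ($F{\left(c \right)} = \frac{c + 8}{c + \left(-25 + 5 \cdot 6\right)} = \frac{8 + c}{c + \left(-25 + 30\right)} = \frac{8 + c}{c + 5} = \frac{8 + c}{5 + c}$)
$\left(F{\left(o \right)} + 30\right) v{\left(-20 \right)} = \left(\frac{8 - \frac{20}{17}}{5 - \frac{20}{17}} + 30\right) \left(\left(-1\right) \left(-20\right)\right) = \left(\frac{1}{\frac{65}{17}} \cdot \frac{116}{17} + 30\right) 20 = \left(\frac{17}{65} \cdot \frac{116}{17} + 30\right) 20 = \left(\frac{116}{65} + 30\right) 20 = \frac{2066}{65} \cdot 20 = \frac{8264}{13}$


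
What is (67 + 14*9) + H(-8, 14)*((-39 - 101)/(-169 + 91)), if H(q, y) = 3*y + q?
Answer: 9907/39 ≈ 254.03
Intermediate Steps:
H(q, y) = q + 3*y
(67 + 14*9) + H(-8, 14)*((-39 - 101)/(-169 + 91)) = (67 + 14*9) + (-8 + 3*14)*((-39 - 101)/(-169 + 91)) = (67 + 126) + (-8 + 42)*(-140/(-78)) = 193 + 34*(-140*(-1/78)) = 193 + 34*(70/39) = 193 + 2380/39 = 9907/39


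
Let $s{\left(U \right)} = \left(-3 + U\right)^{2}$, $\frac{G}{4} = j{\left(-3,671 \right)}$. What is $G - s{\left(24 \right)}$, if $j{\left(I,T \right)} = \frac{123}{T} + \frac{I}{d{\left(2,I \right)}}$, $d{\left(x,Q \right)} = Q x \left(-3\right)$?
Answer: $- \frac{887599}{2013} \approx -440.93$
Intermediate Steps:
$d{\left(x,Q \right)} = - 3 Q x$
$j{\left(I,T \right)} = - \frac{1}{6} + \frac{123}{T}$ ($j{\left(I,T \right)} = \frac{123}{T} + \frac{I}{\left(-3\right) I 2} = \frac{123}{T} + \frac{I}{\left(-6\right) I} = \frac{123}{T} + I \left(- \frac{1}{6 I}\right) = \frac{123}{T} - \frac{1}{6} = - \frac{1}{6} + \frac{123}{T}$)
$G = \frac{134}{2013}$ ($G = 4 \frac{738 - 671}{6 \cdot 671} = 4 \cdot \frac{1}{6} \cdot \frac{1}{671} \left(738 - 671\right) = 4 \cdot \frac{1}{6} \cdot \frac{1}{671} \cdot 67 = 4 \cdot \frac{67}{4026} = \frac{134}{2013} \approx 0.066567$)
$G - s{\left(24 \right)} = \frac{134}{2013} - \left(-3 + 24\right)^{2} = \frac{134}{2013} - 21^{2} = \frac{134}{2013} - 441 = - \frac{887599}{2013}$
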